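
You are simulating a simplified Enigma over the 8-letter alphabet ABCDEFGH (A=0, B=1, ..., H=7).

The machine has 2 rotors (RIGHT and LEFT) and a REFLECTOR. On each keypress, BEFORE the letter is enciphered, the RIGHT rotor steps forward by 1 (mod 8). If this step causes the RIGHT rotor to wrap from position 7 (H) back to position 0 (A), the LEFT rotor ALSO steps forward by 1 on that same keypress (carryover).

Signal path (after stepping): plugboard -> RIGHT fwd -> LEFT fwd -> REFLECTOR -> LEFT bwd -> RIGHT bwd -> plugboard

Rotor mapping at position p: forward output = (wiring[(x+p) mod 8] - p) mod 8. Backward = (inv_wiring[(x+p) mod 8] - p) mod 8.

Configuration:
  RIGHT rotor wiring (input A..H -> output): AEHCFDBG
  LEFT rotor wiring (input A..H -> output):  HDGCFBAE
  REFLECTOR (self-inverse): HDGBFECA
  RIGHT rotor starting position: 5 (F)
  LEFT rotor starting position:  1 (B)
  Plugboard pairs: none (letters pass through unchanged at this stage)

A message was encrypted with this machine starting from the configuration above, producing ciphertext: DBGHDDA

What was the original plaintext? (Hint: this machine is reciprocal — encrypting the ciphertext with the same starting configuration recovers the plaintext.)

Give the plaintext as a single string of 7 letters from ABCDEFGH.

Char 1 ('D'): step: R->6, L=1; D->plug->D->R->G->L->D->refl->B->L'->C->R'->C->plug->C
Char 2 ('B'): step: R->7, L=1; B->plug->B->R->B->L->F->refl->E->L'->D->R'->E->plug->E
Char 3 ('G'): step: R->0, L->2 (L advanced); G->plug->G->R->B->L->A->refl->H->L'->D->R'->F->plug->F
Char 4 ('H'): step: R->1, L=2; H->plug->H->R->H->L->B->refl->D->L'->C->R'->E->plug->E
Char 5 ('D'): step: R->2, L=2; D->plug->D->R->B->L->A->refl->H->L'->D->R'->C->plug->C
Char 6 ('D'): step: R->3, L=2; D->plug->D->R->G->L->F->refl->E->L'->A->R'->C->plug->C
Char 7 ('A'): step: R->4, L=2; A->plug->A->R->B->L->A->refl->H->L'->D->R'->G->plug->G

Answer: CEFECCG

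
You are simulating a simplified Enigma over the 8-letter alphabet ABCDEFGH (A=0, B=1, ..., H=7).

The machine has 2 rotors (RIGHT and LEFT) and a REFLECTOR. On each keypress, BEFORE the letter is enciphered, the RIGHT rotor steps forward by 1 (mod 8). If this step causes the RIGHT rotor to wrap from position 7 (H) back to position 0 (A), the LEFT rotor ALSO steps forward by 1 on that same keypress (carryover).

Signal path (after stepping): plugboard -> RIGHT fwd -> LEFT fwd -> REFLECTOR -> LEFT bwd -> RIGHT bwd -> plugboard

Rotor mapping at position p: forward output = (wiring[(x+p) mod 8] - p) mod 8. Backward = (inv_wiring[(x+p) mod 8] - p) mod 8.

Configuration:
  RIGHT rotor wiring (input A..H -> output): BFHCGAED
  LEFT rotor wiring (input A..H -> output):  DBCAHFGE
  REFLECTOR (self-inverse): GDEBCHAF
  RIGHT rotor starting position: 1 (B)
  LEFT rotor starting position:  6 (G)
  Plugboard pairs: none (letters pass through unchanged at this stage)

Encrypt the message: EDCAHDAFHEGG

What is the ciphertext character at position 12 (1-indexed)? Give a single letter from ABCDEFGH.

Char 1 ('E'): step: R->2, L=6; E->plug->E->R->C->L->F->refl->H->L'->H->R'->G->plug->G
Char 2 ('D'): step: R->3, L=6; D->plug->D->R->B->L->G->refl->A->L'->A->R'->E->plug->E
Char 3 ('C'): step: R->4, L=6; C->plug->C->R->A->L->A->refl->G->L'->B->R'->F->plug->F
Char 4 ('A'): step: R->5, L=6; A->plug->A->R->D->L->D->refl->B->L'->G->R'->C->plug->C
Char 5 ('H'): step: R->6, L=6; H->plug->H->R->C->L->F->refl->H->L'->H->R'->D->plug->D
Char 6 ('D'): step: R->7, L=6; D->plug->D->R->A->L->A->refl->G->L'->B->R'->G->plug->G
Char 7 ('A'): step: R->0, L->7 (L advanced); A->plug->A->R->B->L->E->refl->C->L'->C->R'->D->plug->D
Char 8 ('F'): step: R->1, L=7; F->plug->F->R->D->L->D->refl->B->L'->E->R'->A->plug->A
Char 9 ('H'): step: R->2, L=7; H->plug->H->R->D->L->D->refl->B->L'->E->R'->C->plug->C
Char 10 ('E'): step: R->3, L=7; E->plug->E->R->A->L->F->refl->H->L'->H->R'->A->plug->A
Char 11 ('G'): step: R->4, L=7; G->plug->G->R->D->L->D->refl->B->L'->E->R'->B->plug->B
Char 12 ('G'): step: R->5, L=7; G->plug->G->R->F->L->A->refl->G->L'->G->R'->C->plug->C

C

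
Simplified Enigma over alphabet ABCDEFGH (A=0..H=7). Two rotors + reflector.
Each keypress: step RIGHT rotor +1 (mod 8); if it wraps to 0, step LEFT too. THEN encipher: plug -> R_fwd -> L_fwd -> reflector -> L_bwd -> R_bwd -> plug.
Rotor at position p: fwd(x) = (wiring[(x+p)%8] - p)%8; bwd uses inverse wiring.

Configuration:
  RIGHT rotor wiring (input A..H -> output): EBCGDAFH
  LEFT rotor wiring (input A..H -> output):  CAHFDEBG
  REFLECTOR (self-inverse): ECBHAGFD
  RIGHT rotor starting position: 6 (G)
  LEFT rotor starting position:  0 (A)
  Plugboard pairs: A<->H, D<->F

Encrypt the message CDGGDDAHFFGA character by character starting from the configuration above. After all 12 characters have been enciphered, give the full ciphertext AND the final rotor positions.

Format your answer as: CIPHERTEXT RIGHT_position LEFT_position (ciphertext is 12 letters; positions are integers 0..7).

Answer: DHBDGAGFEGCH 2 2

Derivation:
Char 1 ('C'): step: R->7, L=0; C->plug->C->R->C->L->H->refl->D->L'->E->R'->F->plug->D
Char 2 ('D'): step: R->0, L->1 (L advanced); D->plug->F->R->A->L->H->refl->D->L'->E->R'->A->plug->H
Char 3 ('G'): step: R->1, L=1; G->plug->G->R->G->L->F->refl->G->L'->B->R'->B->plug->B
Char 4 ('G'): step: R->2, L=1; G->plug->G->R->C->L->E->refl->A->L'->F->R'->F->plug->D
Char 5 ('D'): step: R->3, L=1; D->plug->F->R->B->L->G->refl->F->L'->G->R'->G->plug->G
Char 6 ('D'): step: R->4, L=1; D->plug->F->R->F->L->A->refl->E->L'->C->R'->H->plug->A
Char 7 ('A'): step: R->5, L=1; A->plug->H->R->G->L->F->refl->G->L'->B->R'->G->plug->G
Char 8 ('H'): step: R->6, L=1; H->plug->A->R->H->L->B->refl->C->L'->D->R'->D->plug->F
Char 9 ('F'): step: R->7, L=1; F->plug->D->R->D->L->C->refl->B->L'->H->R'->E->plug->E
Char 10 ('F'): step: R->0, L->2 (L advanced); F->plug->D->R->G->L->A->refl->E->L'->F->R'->G->plug->G
Char 11 ('G'): step: R->1, L=2; G->plug->G->R->G->L->A->refl->E->L'->F->R'->C->plug->C
Char 12 ('A'): step: R->2, L=2; A->plug->H->R->H->L->G->refl->F->L'->A->R'->A->plug->H
Final: ciphertext=DHBDGAGFEGCH, RIGHT=2, LEFT=2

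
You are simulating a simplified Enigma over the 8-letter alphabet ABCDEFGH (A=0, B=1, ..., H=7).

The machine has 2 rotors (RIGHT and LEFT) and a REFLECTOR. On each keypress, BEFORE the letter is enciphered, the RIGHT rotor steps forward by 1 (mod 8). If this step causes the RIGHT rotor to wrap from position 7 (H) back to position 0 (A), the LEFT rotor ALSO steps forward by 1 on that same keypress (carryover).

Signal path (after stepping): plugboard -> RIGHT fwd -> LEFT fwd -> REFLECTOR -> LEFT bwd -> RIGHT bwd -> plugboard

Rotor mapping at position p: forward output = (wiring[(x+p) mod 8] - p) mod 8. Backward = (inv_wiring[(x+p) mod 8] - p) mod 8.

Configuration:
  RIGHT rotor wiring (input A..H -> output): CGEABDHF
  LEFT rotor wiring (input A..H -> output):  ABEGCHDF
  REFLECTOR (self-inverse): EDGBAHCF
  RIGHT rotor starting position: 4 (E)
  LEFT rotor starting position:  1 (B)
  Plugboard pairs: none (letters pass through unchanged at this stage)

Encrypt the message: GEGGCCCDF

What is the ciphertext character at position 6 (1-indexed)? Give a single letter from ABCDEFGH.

Char 1 ('G'): step: R->5, L=1; G->plug->G->R->D->L->B->refl->D->L'->B->R'->E->plug->E
Char 2 ('E'): step: R->6, L=1; E->plug->E->R->G->L->E->refl->A->L'->A->R'->D->plug->D
Char 3 ('G'): step: R->7, L=1; G->plug->G->R->E->L->G->refl->C->L'->F->R'->D->plug->D
Char 4 ('G'): step: R->0, L->2 (L advanced); G->plug->G->R->H->L->H->refl->F->L'->D->R'->F->plug->F
Char 5 ('C'): step: R->1, L=2; C->plug->C->R->H->L->H->refl->F->L'->D->R'->B->plug->B
Char 6 ('C'): step: R->2, L=2; C->plug->C->R->H->L->H->refl->F->L'->D->R'->F->plug->F

F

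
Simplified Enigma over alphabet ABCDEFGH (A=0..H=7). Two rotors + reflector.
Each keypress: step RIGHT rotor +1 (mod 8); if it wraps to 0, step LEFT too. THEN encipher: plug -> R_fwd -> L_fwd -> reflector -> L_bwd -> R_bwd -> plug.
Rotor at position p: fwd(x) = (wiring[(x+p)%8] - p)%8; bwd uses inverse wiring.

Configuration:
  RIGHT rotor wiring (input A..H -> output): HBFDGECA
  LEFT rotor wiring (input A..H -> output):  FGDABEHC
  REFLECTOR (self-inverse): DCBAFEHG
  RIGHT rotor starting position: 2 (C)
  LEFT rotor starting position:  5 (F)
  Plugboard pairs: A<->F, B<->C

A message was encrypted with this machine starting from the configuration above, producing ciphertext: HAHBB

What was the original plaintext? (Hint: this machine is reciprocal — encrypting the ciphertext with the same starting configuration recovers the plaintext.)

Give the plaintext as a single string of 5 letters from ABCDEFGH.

Char 1 ('H'): step: R->3, L=5; H->plug->H->R->C->L->F->refl->E->L'->H->R'->D->plug->D
Char 2 ('A'): step: R->4, L=5; A->plug->F->R->F->L->G->refl->H->L'->A->R'->B->plug->C
Char 3 ('H'): step: R->5, L=5; H->plug->H->R->B->L->C->refl->B->L'->E->R'->E->plug->E
Char 4 ('B'): step: R->6, L=5; B->plug->C->R->B->L->C->refl->B->L'->E->R'->A->plug->F
Char 5 ('B'): step: R->7, L=5; B->plug->C->R->C->L->F->refl->E->L'->H->R'->F->plug->A

Answer: DCEFA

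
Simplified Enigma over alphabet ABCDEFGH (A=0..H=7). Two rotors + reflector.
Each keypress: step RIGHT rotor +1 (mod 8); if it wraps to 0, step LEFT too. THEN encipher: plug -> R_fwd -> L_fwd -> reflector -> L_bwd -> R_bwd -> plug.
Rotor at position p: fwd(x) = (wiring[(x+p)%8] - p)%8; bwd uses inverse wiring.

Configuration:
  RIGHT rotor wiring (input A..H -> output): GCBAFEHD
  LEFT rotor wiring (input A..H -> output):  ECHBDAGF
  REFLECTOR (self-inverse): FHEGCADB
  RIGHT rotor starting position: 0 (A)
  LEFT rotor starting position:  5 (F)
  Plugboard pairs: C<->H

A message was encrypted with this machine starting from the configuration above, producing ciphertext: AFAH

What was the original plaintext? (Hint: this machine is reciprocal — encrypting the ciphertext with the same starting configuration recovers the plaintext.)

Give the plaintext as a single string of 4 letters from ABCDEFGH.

Answer: EHCA

Derivation:
Char 1 ('A'): step: R->1, L=5; A->plug->A->R->B->L->B->refl->H->L'->D->R'->E->plug->E
Char 2 ('F'): step: R->2, L=5; F->plug->F->R->B->L->B->refl->H->L'->D->R'->C->plug->H
Char 3 ('A'): step: R->3, L=5; A->plug->A->R->F->L->C->refl->E->L'->G->R'->H->plug->C
Char 4 ('H'): step: R->4, L=5; H->plug->C->R->D->L->H->refl->B->L'->B->R'->A->plug->A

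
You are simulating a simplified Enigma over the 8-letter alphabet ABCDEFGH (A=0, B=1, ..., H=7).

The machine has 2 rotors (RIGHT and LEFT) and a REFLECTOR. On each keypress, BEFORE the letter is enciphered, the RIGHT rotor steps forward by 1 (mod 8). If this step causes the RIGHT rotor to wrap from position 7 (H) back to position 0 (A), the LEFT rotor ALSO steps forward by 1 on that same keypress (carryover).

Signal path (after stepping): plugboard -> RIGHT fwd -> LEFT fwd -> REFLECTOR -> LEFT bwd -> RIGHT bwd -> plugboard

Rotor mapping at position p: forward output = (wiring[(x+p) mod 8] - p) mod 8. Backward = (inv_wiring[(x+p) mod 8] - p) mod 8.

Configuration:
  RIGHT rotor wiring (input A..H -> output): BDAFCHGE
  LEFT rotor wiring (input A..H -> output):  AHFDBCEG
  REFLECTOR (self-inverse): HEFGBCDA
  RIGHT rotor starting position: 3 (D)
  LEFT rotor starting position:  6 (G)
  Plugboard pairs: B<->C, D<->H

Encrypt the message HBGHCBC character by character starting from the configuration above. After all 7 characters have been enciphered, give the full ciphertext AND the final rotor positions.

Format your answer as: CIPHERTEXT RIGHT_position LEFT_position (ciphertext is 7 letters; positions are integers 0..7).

Answer: AFDBGHA 2 7

Derivation:
Char 1 ('H'): step: R->4, L=6; H->plug->D->R->A->L->G->refl->D->L'->G->R'->A->plug->A
Char 2 ('B'): step: R->5, L=6; B->plug->C->R->H->L->E->refl->B->L'->D->R'->F->plug->F
Char 3 ('G'): step: R->6, L=6; G->plug->G->R->E->L->H->refl->A->L'->B->R'->H->plug->D
Char 4 ('H'): step: R->7, L=6; H->plug->D->R->B->L->A->refl->H->L'->E->R'->C->plug->B
Char 5 ('C'): step: R->0, L->7 (L advanced); C->plug->B->R->D->L->G->refl->D->L'->G->R'->G->plug->G
Char 6 ('B'): step: R->1, L=7; B->plug->C->R->E->L->E->refl->B->L'->B->R'->D->plug->H
Char 7 ('C'): step: R->2, L=7; C->plug->B->R->D->L->G->refl->D->L'->G->R'->A->plug->A
Final: ciphertext=AFDBGHA, RIGHT=2, LEFT=7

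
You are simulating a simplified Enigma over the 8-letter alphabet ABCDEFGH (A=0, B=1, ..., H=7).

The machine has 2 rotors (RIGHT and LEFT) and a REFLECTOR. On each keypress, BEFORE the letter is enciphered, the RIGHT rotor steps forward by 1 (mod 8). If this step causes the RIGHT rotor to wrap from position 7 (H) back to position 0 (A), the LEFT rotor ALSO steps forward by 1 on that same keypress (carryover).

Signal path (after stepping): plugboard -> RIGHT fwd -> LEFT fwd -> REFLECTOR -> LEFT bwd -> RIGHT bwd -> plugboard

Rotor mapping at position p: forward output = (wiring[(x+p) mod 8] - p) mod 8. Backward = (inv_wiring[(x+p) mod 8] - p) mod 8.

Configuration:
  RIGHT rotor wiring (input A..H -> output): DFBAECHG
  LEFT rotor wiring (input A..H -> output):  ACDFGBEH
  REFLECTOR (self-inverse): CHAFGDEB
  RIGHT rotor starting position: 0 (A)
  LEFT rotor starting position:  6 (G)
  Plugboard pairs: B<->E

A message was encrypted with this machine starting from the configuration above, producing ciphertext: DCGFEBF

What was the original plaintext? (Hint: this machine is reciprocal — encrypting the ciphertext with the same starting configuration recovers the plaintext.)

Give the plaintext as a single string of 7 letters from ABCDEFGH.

Char 1 ('D'): step: R->1, L=6; D->plug->D->R->D->L->E->refl->G->L'->A->R'->B->plug->E
Char 2 ('C'): step: R->2, L=6; C->plug->C->R->C->L->C->refl->A->L'->G->R'->B->plug->E
Char 3 ('G'): step: R->3, L=6; G->plug->G->R->C->L->C->refl->A->L'->G->R'->H->plug->H
Char 4 ('F'): step: R->4, L=6; F->plug->F->R->B->L->B->refl->H->L'->F->R'->G->plug->G
Char 5 ('E'): step: R->5, L=6; E->plug->B->R->C->L->C->refl->A->L'->G->R'->D->plug->D
Char 6 ('B'): step: R->6, L=6; B->plug->E->R->D->L->E->refl->G->L'->A->R'->B->plug->E
Char 7 ('F'): step: R->7, L=6; F->plug->F->R->F->L->H->refl->B->L'->B->R'->E->plug->B

Answer: EEHGDEB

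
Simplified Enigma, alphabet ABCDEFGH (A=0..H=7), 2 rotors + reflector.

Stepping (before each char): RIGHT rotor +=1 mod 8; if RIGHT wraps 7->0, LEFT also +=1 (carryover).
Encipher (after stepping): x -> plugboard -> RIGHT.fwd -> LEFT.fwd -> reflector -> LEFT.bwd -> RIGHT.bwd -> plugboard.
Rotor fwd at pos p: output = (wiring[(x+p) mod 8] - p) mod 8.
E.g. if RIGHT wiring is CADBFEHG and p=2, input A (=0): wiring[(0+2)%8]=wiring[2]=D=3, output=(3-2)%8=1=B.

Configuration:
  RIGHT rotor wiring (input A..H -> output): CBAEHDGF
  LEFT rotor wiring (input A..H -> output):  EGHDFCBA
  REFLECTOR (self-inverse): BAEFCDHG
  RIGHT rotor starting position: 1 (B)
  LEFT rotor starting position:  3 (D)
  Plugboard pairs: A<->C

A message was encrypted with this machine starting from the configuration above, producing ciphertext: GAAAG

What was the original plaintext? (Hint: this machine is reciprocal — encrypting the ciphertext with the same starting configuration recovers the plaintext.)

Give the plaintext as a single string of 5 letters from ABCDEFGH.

Char 1 ('G'): step: R->2, L=3; G->plug->G->R->A->L->A->refl->B->L'->F->R'->C->plug->A
Char 2 ('A'): step: R->3, L=3; A->plug->C->R->A->L->A->refl->B->L'->F->R'->H->plug->H
Char 3 ('A'): step: R->4, L=3; A->plug->C->R->C->L->H->refl->G->L'->D->R'->A->plug->C
Char 4 ('A'): step: R->5, L=3; A->plug->C->R->A->L->A->refl->B->L'->F->R'->D->plug->D
Char 5 ('G'): step: R->6, L=3; G->plug->G->R->B->L->C->refl->E->L'->H->R'->B->plug->B

Answer: AHCDB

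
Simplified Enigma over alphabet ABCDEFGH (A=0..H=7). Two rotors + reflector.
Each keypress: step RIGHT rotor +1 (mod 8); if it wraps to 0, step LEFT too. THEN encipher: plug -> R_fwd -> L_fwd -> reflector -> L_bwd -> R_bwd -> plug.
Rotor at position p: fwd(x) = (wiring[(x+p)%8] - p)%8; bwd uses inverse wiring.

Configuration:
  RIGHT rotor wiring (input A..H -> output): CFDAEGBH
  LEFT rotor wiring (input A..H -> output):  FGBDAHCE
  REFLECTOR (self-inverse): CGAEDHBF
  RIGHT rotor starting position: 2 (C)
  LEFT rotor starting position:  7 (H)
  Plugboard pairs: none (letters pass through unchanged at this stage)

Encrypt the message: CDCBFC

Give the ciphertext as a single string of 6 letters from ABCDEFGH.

Answer: DEEEEH

Derivation:
Char 1 ('C'): step: R->3, L=7; C->plug->C->R->D->L->C->refl->A->L'->G->R'->D->plug->D
Char 2 ('D'): step: R->4, L=7; D->plug->D->R->D->L->C->refl->A->L'->G->R'->E->plug->E
Char 3 ('C'): step: R->5, L=7; C->plug->C->R->C->L->H->refl->F->L'->A->R'->E->plug->E
Char 4 ('B'): step: R->6, L=7; B->plug->B->R->B->L->G->refl->B->L'->F->R'->E->plug->E
Char 5 ('F'): step: R->7, L=7; F->plug->F->R->F->L->B->refl->G->L'->B->R'->E->plug->E
Char 6 ('C'): step: R->0, L->0 (L advanced); C->plug->C->R->D->L->D->refl->E->L'->H->R'->H->plug->H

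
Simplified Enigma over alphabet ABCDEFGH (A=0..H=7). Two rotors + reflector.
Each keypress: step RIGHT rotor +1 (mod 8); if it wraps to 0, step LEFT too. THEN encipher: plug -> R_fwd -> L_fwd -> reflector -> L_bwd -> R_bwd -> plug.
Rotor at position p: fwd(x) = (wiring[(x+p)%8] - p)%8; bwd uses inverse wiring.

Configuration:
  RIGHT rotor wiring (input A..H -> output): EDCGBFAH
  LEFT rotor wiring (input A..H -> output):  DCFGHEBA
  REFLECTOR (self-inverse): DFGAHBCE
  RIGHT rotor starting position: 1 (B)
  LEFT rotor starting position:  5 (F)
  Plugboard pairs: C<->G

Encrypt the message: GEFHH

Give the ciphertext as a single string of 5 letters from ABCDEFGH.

Answer: DBDEC

Derivation:
Char 1 ('G'): step: R->2, L=5; G->plug->C->R->H->L->C->refl->G->L'->D->R'->D->plug->D
Char 2 ('E'): step: R->3, L=5; E->plug->E->R->E->L->F->refl->B->L'->G->R'->B->plug->B
Char 3 ('F'): step: R->4, L=5; F->plug->F->R->H->L->C->refl->G->L'->D->R'->D->plug->D
Char 4 ('H'): step: R->5, L=5; H->plug->H->R->E->L->F->refl->B->L'->G->R'->E->plug->E
Char 5 ('H'): step: R->6, L=5; H->plug->H->R->H->L->C->refl->G->L'->D->R'->G->plug->C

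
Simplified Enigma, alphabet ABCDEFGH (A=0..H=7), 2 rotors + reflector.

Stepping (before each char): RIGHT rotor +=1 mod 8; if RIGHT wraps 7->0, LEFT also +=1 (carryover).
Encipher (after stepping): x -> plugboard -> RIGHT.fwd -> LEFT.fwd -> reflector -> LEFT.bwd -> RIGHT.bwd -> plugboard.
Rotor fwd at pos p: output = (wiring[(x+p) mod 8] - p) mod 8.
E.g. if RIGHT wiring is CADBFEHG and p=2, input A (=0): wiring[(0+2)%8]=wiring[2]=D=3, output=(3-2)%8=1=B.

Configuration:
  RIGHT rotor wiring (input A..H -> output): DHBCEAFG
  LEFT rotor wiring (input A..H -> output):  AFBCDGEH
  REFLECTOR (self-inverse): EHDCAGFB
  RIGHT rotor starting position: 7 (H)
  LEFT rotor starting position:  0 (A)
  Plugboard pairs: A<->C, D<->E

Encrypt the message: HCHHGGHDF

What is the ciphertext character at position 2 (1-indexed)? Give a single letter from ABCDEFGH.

Char 1 ('H'): step: R->0, L->1 (L advanced); H->plug->H->R->G->L->G->refl->F->L'->E->R'->E->plug->D
Char 2 ('C'): step: R->1, L=1; C->plug->A->R->G->L->G->refl->F->L'->E->R'->F->plug->F

F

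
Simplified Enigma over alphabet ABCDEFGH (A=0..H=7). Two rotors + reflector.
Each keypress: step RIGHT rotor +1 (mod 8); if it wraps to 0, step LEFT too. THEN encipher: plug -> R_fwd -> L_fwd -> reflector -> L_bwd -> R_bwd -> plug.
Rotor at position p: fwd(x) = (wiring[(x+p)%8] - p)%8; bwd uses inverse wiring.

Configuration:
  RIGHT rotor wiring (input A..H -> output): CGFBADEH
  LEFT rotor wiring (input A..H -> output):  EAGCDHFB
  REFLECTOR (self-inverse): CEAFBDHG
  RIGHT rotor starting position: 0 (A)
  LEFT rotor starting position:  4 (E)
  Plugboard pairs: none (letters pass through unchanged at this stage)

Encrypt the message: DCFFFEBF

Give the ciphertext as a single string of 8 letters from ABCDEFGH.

Char 1 ('D'): step: R->1, L=4; D->plug->D->R->H->L->G->refl->H->L'->A->R'->C->plug->C
Char 2 ('C'): step: R->2, L=4; C->plug->C->R->G->L->C->refl->A->L'->E->R'->H->plug->H
Char 3 ('F'): step: R->3, L=4; F->plug->F->R->H->L->G->refl->H->L'->A->R'->C->plug->C
Char 4 ('F'): step: R->4, L=4; F->plug->F->R->C->L->B->refl->E->L'->F->R'->H->plug->H
Char 5 ('F'): step: R->5, L=4; F->plug->F->R->A->L->H->refl->G->L'->H->R'->B->plug->B
Char 6 ('E'): step: R->6, L=4; E->plug->E->R->H->L->G->refl->H->L'->A->R'->D->plug->D
Char 7 ('B'): step: R->7, L=4; B->plug->B->R->D->L->F->refl->D->L'->B->R'->F->plug->F
Char 8 ('F'): step: R->0, L->5 (L advanced); F->plug->F->R->D->L->H->refl->G->L'->H->R'->H->plug->H

Answer: CHCHBDFH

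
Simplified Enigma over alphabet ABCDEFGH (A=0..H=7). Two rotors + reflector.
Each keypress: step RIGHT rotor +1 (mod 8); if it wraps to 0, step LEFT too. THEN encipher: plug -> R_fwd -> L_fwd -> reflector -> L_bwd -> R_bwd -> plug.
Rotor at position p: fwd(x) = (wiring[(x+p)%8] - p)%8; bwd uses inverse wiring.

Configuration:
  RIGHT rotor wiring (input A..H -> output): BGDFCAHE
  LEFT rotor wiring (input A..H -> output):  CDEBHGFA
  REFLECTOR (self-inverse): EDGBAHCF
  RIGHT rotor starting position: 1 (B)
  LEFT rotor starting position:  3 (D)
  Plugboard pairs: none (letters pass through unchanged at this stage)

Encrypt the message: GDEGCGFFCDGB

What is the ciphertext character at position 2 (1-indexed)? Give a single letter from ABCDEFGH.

Char 1 ('G'): step: R->2, L=3; G->plug->G->R->H->L->B->refl->D->L'->C->R'->F->plug->F
Char 2 ('D'): step: R->3, L=3; D->plug->D->R->E->L->F->refl->H->L'->F->R'->C->plug->C

C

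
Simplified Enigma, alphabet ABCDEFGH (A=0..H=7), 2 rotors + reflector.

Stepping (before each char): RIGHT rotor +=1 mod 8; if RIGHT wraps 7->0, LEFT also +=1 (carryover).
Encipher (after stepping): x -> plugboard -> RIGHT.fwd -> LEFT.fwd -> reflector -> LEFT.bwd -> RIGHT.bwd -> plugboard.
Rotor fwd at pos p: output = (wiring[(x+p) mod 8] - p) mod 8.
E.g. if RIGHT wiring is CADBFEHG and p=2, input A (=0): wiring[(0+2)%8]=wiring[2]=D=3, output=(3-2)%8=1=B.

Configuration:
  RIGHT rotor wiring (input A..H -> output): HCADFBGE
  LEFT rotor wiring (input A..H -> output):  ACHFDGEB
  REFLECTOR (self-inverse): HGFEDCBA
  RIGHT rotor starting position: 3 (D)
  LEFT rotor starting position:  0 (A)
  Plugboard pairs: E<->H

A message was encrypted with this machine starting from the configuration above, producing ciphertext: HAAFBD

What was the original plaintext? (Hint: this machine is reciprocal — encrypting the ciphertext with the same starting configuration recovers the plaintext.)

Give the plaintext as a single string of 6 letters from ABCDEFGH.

Char 1 ('H'): step: R->4, L=0; H->plug->E->R->D->L->F->refl->C->L'->B->R'->A->plug->A
Char 2 ('A'): step: R->5, L=0; A->plug->A->R->E->L->D->refl->E->L'->G->R'->G->plug->G
Char 3 ('A'): step: R->6, L=0; A->plug->A->R->A->L->A->refl->H->L'->C->R'->E->plug->H
Char 4 ('F'): step: R->7, L=0; F->plug->F->R->G->L->E->refl->D->L'->E->R'->E->plug->H
Char 5 ('B'): step: R->0, L->1 (L advanced); B->plug->B->R->C->L->E->refl->D->L'->F->R'->E->plug->H
Char 6 ('D'): step: R->1, L=1; D->plug->D->R->E->L->F->refl->C->L'->D->R'->G->plug->G

Answer: AGHHHG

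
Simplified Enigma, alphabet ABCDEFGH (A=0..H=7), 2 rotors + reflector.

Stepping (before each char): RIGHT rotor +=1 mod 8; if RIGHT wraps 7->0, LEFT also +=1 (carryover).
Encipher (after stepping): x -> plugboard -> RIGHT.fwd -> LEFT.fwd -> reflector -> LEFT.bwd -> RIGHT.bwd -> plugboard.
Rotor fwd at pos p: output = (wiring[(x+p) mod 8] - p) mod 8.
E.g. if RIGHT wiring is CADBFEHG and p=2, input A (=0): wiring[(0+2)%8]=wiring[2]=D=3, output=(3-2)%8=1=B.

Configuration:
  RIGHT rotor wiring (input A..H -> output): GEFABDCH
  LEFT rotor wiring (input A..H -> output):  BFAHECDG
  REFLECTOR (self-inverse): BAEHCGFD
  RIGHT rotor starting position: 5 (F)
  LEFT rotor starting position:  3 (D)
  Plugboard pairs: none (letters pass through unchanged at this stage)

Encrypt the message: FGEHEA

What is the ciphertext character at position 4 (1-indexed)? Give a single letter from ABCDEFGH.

Char 1 ('F'): step: R->6, L=3; F->plug->F->R->C->L->H->refl->D->L'->E->R'->A->plug->A
Char 2 ('G'): step: R->7, L=3; G->plug->G->R->E->L->D->refl->H->L'->C->R'->F->plug->F
Char 3 ('E'): step: R->0, L->4 (L advanced); E->plug->E->R->B->L->G->refl->F->L'->E->R'->B->plug->B
Char 4 ('H'): step: R->1, L=4; H->plug->H->R->F->L->B->refl->A->L'->A->R'->D->plug->D

D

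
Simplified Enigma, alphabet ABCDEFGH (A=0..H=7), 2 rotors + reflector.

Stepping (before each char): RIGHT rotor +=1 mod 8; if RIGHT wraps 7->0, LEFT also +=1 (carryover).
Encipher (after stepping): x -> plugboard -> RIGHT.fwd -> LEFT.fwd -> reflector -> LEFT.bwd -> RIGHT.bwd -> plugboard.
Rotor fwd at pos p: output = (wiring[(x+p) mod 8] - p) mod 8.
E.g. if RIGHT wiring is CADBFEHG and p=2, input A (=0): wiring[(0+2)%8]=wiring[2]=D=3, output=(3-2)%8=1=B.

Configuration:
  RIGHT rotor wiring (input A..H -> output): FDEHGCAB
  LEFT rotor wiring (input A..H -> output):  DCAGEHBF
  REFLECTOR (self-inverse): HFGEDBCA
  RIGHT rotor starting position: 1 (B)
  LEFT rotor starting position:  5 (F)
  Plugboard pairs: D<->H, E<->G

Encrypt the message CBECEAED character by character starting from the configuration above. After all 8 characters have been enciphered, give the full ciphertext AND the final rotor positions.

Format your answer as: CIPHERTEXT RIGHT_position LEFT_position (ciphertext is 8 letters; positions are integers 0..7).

Answer: GEDGBFBC 1 6

Derivation:
Char 1 ('C'): step: R->2, L=5; C->plug->C->R->E->L->F->refl->B->L'->G->R'->E->plug->G
Char 2 ('B'): step: R->3, L=5; B->plug->B->R->D->L->G->refl->C->L'->A->R'->G->plug->E
Char 3 ('E'): step: R->4, L=5; E->plug->G->R->A->L->C->refl->G->L'->D->R'->H->plug->D
Char 4 ('C'): step: R->5, L=5; C->plug->C->R->E->L->F->refl->B->L'->G->R'->E->plug->G
Char 5 ('E'): step: R->6, L=5; E->plug->G->R->A->L->C->refl->G->L'->D->R'->B->plug->B
Char 6 ('A'): step: R->7, L=5; A->plug->A->R->C->L->A->refl->H->L'->H->R'->F->plug->F
Char 7 ('E'): step: R->0, L->6 (L advanced); E->plug->G->R->A->L->D->refl->E->L'->D->R'->B->plug->B
Char 8 ('D'): step: R->1, L=6; D->plug->H->R->E->L->C->refl->G->L'->G->R'->C->plug->C
Final: ciphertext=GEDGBFBC, RIGHT=1, LEFT=6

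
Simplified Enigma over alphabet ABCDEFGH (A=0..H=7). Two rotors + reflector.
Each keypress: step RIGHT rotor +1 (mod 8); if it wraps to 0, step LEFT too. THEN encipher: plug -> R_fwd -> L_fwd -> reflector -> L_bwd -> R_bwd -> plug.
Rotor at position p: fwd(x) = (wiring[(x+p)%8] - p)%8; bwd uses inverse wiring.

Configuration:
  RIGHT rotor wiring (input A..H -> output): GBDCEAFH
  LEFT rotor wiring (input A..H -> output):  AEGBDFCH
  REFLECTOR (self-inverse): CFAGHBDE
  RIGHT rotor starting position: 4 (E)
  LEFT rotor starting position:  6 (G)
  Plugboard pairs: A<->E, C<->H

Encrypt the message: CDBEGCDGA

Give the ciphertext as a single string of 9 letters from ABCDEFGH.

Answer: BAECADBCB

Derivation:
Char 1 ('C'): step: R->5, L=6; C->plug->H->R->H->L->H->refl->E->L'->A->R'->B->plug->B
Char 2 ('D'): step: R->6, L=6; D->plug->D->R->D->L->G->refl->D->L'->F->R'->E->plug->A
Char 3 ('B'): step: R->7, L=6; B->plug->B->R->H->L->H->refl->E->L'->A->R'->A->plug->E
Char 4 ('E'): step: R->0, L->7 (L advanced); E->plug->A->R->G->L->G->refl->D->L'->H->R'->H->plug->C
Char 5 ('G'): step: R->1, L=7; G->plug->G->R->G->L->G->refl->D->L'->H->R'->E->plug->A
Char 6 ('C'): step: R->2, L=7; C->plug->H->R->H->L->D->refl->G->L'->G->R'->D->plug->D
Char 7 ('D'): step: R->3, L=7; D->plug->D->R->C->L->F->refl->B->L'->B->R'->B->plug->B
Char 8 ('G'): step: R->4, L=7; G->plug->G->R->H->L->D->refl->G->L'->G->R'->H->plug->C
Char 9 ('A'): step: R->5, L=7; A->plug->E->R->E->L->C->refl->A->L'->A->R'->B->plug->B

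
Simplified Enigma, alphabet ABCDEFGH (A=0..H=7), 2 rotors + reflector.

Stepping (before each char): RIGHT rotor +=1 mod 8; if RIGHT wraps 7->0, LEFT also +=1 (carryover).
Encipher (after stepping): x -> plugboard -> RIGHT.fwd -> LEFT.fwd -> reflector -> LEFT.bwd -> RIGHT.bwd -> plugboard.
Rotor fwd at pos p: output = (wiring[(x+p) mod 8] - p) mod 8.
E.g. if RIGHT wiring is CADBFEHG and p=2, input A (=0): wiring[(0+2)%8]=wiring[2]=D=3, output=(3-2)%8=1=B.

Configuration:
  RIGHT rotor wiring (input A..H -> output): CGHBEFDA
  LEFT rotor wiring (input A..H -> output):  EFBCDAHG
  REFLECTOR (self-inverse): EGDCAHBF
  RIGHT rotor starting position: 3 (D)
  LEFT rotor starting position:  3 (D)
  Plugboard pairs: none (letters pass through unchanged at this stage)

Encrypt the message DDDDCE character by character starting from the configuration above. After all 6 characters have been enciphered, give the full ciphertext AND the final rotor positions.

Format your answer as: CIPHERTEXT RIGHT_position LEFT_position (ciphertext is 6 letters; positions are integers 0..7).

Char 1 ('D'): step: R->4, L=3; D->plug->D->R->E->L->D->refl->C->L'->G->R'->E->plug->E
Char 2 ('D'): step: R->5, L=3; D->plug->D->R->F->L->B->refl->G->L'->H->R'->H->plug->H
Char 3 ('D'): step: R->6, L=3; D->plug->D->R->A->L->H->refl->F->L'->C->R'->B->plug->B
Char 4 ('D'): step: R->7, L=3; D->plug->D->R->A->L->H->refl->F->L'->C->R'->E->plug->E
Char 5 ('C'): step: R->0, L->4 (L advanced); C->plug->C->R->H->L->G->refl->B->L'->F->R'->F->plug->F
Char 6 ('E'): step: R->1, L=4; E->plug->E->R->E->L->A->refl->E->L'->B->R'->H->plug->H
Final: ciphertext=EHBEFH, RIGHT=1, LEFT=4

Answer: EHBEFH 1 4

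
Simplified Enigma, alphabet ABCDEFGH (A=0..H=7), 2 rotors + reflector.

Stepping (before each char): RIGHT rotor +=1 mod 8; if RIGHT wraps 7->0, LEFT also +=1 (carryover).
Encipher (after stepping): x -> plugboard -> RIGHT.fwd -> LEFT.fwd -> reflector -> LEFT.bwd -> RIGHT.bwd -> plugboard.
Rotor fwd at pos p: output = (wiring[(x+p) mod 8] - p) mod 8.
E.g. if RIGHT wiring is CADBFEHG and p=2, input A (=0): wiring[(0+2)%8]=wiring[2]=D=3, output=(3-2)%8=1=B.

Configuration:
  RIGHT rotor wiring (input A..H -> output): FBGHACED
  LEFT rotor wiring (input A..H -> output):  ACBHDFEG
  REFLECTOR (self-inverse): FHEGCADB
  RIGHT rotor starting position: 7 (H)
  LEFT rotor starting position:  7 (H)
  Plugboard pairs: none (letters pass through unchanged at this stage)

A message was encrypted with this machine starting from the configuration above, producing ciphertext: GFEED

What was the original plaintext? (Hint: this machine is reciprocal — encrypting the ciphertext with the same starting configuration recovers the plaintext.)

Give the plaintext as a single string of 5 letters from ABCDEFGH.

Char 1 ('G'): step: R->0, L->0 (L advanced); G->plug->G->R->E->L->D->refl->G->L'->H->R'->D->plug->D
Char 2 ('F'): step: R->1, L=0; F->plug->F->R->D->L->H->refl->B->L'->C->R'->G->plug->G
Char 3 ('E'): step: R->2, L=0; E->plug->E->R->C->L->B->refl->H->L'->D->R'->G->plug->G
Char 4 ('E'): step: R->3, L=0; E->plug->E->R->A->L->A->refl->F->L'->F->R'->B->plug->B
Char 5 ('D'): step: R->4, L=0; D->plug->D->R->H->L->G->refl->D->L'->E->R'->A->plug->A

Answer: DGGBA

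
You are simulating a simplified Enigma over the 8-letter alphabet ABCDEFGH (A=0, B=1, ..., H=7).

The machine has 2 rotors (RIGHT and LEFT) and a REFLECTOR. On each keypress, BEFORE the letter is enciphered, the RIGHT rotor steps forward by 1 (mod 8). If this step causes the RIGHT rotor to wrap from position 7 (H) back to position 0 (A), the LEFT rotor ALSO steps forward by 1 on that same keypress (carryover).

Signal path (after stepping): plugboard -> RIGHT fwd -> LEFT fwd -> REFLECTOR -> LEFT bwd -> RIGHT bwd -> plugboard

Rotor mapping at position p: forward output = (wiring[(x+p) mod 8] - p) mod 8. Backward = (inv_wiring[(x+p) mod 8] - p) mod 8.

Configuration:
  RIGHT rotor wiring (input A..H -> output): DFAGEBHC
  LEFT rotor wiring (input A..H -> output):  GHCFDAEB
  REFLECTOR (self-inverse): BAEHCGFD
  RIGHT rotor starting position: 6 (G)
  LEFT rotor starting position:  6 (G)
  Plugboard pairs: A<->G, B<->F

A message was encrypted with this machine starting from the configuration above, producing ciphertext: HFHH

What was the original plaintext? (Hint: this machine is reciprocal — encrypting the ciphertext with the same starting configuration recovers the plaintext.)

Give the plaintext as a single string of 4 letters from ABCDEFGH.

Answer: CCBA

Derivation:
Char 1 ('H'): step: R->7, L=6; H->plug->H->R->A->L->G->refl->F->L'->G->R'->C->plug->C
Char 2 ('F'): step: R->0, L->7 (L advanced); F->plug->B->R->F->L->E->refl->C->L'->A->R'->C->plug->C
Char 3 ('H'): step: R->1, L=7; H->plug->H->R->C->L->A->refl->B->L'->G->R'->F->plug->B
Char 4 ('H'): step: R->2, L=7; H->plug->H->R->D->L->D->refl->H->L'->B->R'->G->plug->A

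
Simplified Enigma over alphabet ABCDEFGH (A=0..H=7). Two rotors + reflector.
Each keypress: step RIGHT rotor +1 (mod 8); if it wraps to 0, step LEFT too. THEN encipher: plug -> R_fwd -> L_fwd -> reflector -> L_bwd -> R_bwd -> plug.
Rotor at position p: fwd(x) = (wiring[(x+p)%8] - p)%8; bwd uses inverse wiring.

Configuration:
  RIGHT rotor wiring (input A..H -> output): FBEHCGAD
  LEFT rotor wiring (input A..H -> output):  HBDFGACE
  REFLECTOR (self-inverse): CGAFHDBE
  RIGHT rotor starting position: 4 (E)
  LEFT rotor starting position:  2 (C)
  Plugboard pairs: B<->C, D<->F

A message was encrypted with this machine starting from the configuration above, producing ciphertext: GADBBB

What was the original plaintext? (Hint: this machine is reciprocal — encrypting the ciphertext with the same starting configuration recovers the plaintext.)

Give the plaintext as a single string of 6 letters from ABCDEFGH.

Char 1 ('G'): step: R->5, L=2; G->plug->G->R->C->L->E->refl->H->L'->H->R'->F->plug->D
Char 2 ('A'): step: R->6, L=2; A->plug->A->R->C->L->E->refl->H->L'->H->R'->C->plug->B
Char 3 ('D'): step: R->7, L=2; D->plug->F->R->D->L->G->refl->B->L'->A->R'->E->plug->E
Char 4 ('B'): step: R->0, L->3 (L advanced); B->plug->C->R->E->L->B->refl->G->L'->G->R'->F->plug->D
Char 5 ('B'): step: R->1, L=3; B->plug->C->R->G->L->G->refl->B->L'->E->R'->H->plug->H
Char 6 ('B'): step: R->2, L=3; B->plug->C->R->A->L->C->refl->A->L'->H->R'->H->plug->H

Answer: DBEDHH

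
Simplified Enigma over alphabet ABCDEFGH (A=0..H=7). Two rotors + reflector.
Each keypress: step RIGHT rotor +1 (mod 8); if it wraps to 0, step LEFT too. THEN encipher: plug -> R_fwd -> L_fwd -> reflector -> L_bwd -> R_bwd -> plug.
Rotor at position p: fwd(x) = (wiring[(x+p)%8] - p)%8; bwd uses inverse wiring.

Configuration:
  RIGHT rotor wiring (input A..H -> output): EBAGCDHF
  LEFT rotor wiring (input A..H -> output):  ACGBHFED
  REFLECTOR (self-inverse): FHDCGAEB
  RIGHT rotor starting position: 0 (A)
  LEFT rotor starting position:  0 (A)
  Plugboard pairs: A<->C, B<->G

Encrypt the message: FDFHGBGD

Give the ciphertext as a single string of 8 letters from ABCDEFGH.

Char 1 ('F'): step: R->1, L=0; F->plug->F->R->G->L->E->refl->G->L'->C->R'->E->plug->E
Char 2 ('D'): step: R->2, L=0; D->plug->D->R->B->L->C->refl->D->L'->H->R'->H->plug->H
Char 3 ('F'): step: R->3, L=0; F->plug->F->R->B->L->C->refl->D->L'->H->R'->B->plug->G
Char 4 ('H'): step: R->4, L=0; H->plug->H->R->C->L->G->refl->E->L'->G->R'->A->plug->C
Char 5 ('G'): step: R->5, L=0; G->plug->B->R->C->L->G->refl->E->L'->G->R'->A->plug->C
Char 6 ('B'): step: R->6, L=0; B->plug->G->R->E->L->H->refl->B->L'->D->R'->D->plug->D
Char 7 ('G'): step: R->7, L=0; G->plug->B->R->F->L->F->refl->A->L'->A->R'->H->plug->H
Char 8 ('D'): step: R->0, L->1 (L advanced); D->plug->D->R->G->L->C->refl->D->L'->F->R'->H->plug->H

Answer: EHGCCDHH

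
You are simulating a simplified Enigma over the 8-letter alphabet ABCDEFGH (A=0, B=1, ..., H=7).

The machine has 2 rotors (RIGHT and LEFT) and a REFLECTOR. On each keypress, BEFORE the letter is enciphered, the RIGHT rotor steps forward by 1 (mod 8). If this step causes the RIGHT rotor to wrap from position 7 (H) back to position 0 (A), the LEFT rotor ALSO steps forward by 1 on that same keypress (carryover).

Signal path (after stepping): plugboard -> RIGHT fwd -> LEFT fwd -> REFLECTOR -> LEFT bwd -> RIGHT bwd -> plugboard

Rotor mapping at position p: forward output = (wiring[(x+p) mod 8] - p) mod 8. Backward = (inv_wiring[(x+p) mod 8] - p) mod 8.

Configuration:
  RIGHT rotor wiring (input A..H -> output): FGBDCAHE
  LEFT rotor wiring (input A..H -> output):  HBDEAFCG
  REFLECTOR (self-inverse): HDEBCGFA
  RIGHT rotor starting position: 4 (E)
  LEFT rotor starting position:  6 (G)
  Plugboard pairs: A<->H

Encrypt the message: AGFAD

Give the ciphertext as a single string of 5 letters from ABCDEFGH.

Char 1 ('A'): step: R->5, L=6; A->plug->H->R->F->L->G->refl->F->L'->E->R'->F->plug->F
Char 2 ('G'): step: R->6, L=6; G->plug->G->R->E->L->F->refl->G->L'->F->R'->F->plug->F
Char 3 ('F'): step: R->7, L=6; F->plug->F->R->D->L->D->refl->B->L'->C->R'->D->plug->D
Char 4 ('A'): step: R->0, L->7 (L advanced); A->plug->H->R->E->L->F->refl->G->L'->G->R'->B->plug->B
Char 5 ('D'): step: R->1, L=7; D->plug->D->R->B->L->A->refl->H->L'->A->R'->B->plug->B

Answer: FFDBB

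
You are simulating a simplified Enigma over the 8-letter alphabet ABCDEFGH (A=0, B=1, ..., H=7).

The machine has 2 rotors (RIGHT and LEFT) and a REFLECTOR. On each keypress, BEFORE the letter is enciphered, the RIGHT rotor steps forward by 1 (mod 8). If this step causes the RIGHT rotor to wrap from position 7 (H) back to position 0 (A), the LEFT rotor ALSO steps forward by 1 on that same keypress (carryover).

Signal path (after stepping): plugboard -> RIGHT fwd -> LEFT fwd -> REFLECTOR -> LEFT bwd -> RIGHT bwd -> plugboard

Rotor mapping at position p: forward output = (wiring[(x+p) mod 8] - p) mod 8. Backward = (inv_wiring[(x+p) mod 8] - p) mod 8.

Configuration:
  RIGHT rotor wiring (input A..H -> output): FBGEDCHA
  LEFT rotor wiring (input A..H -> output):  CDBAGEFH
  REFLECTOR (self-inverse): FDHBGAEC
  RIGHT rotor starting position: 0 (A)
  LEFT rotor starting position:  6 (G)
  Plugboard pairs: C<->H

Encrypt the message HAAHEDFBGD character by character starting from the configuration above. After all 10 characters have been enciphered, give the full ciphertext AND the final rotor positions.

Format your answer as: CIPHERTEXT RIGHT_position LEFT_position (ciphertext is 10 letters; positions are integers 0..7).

Answer: FHDBFFADDF 2 7

Derivation:
Char 1 ('H'): step: R->1, L=6; H->plug->C->R->D->L->F->refl->A->L'->G->R'->F->plug->F
Char 2 ('A'): step: R->2, L=6; A->plug->A->R->E->L->D->refl->B->L'->B->R'->C->plug->H
Char 3 ('A'): step: R->3, L=6; A->plug->A->R->B->L->B->refl->D->L'->E->R'->D->plug->D
Char 4 ('H'): step: R->4, L=6; H->plug->C->R->D->L->F->refl->A->L'->G->R'->B->plug->B
Char 5 ('E'): step: R->5, L=6; E->plug->E->R->E->L->D->refl->B->L'->B->R'->F->plug->F
Char 6 ('D'): step: R->6, L=6; D->plug->D->R->D->L->F->refl->A->L'->G->R'->F->plug->F
Char 7 ('F'): step: R->7, L=6; F->plug->F->R->E->L->D->refl->B->L'->B->R'->A->plug->A
Char 8 ('B'): step: R->0, L->7 (L advanced); B->plug->B->R->B->L->D->refl->B->L'->E->R'->D->plug->D
Char 9 ('G'): step: R->1, L=7; G->plug->G->R->H->L->G->refl->E->L'->C->R'->D->plug->D
Char 10 ('D'): step: R->2, L=7; D->plug->D->R->A->L->A->refl->F->L'->G->R'->F->plug->F
Final: ciphertext=FHDBFFADDF, RIGHT=2, LEFT=7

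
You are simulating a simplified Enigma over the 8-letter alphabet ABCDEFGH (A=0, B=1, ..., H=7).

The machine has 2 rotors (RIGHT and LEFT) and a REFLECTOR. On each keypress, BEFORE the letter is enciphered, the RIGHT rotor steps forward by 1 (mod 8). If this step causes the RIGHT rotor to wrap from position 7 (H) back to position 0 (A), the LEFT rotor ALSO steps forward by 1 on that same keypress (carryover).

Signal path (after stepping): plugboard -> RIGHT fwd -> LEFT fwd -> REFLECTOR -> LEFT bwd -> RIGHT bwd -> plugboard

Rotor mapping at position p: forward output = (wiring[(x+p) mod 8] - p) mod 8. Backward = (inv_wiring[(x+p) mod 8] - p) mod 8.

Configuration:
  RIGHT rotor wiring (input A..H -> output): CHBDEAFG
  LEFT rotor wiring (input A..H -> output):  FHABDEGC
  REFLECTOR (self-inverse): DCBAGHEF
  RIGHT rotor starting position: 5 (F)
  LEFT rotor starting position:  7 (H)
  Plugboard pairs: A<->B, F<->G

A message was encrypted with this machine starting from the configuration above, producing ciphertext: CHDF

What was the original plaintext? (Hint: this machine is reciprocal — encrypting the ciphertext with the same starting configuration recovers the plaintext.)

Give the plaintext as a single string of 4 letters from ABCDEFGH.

Answer: EBAB

Derivation:
Char 1 ('C'): step: R->6, L=7; C->plug->C->R->E->L->C->refl->B->L'->D->R'->E->plug->E
Char 2 ('H'): step: R->7, L=7; H->plug->H->R->G->L->F->refl->H->L'->H->R'->A->plug->B
Char 3 ('D'): step: R->0, L->0 (L advanced); D->plug->D->R->D->L->B->refl->C->L'->H->R'->B->plug->A
Char 4 ('F'): step: R->1, L=0; F->plug->G->R->F->L->E->refl->G->L'->G->R'->A->plug->B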